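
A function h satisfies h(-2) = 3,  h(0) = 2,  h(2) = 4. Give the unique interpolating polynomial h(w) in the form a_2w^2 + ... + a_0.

h(w) = (3/8)w^2 + (1/4)w + 2

Build the Lagrange basis polynomials:
L_0(w) = w(w - 2) / [8] = (1/8)w^2 - (1/4)w
L_1(w) = (w + 2)(w - 2) / [-4] = -(1/4)w^2 + 1
L_2(w) = (w + 2)w / [8] = (1/8)w^2 + (1/4)w
h(w) = 3·L_0 + 2·L_1 + 4·L_2
  3·L_0(w) = (3/8)w^2 - (3/4)w
  2·L_1(w) = -(1/2)w^2 + 2
  4·L_2(w) = (1/2)w^2 + w
Adding term by term: (3/8)w^2 + (1/4)w + 2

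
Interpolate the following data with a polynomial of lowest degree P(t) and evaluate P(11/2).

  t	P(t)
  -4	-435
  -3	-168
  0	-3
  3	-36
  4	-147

L_0(11/2) = (17/2)·(11/2)·(5/2)·(3/2)/[(-1)·(-4)·(-7)·(-8)] = 2805/3584
L_1(11/2) = (19/2)·(11/2)·(5/2)·(3/2)/[(1)·(-3)·(-6)·(-7)] = -1045/672
L_2(11/2) = (19/2)·(17/2)·(5/2)·(3/2)/[(4)·(3)·(-3)·(-4)] = 1615/768
L_3(11/2) = (19/2)·(17/2)·(11/2)·(3/2)/[(7)·(6)·(3)·(-1)] = -3553/672
L_4(11/2) = (19/2)·(17/2)·(11/2)·(5/2)/[(8)·(7)·(4)·(1)] = 17765/3584
Sum: (-435)·(2805/3584) + (-168)·(-1045/672) + (-3)·(1615/768) + (-36)·(-3553/672) + (-147)·(17765/3584) = -9981/16

-9981/16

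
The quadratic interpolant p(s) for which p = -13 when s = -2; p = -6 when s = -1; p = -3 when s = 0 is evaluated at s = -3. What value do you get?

-24

Evaluate each Lagrange basis at s = -3:
L_0(-3) = (-2)·(-3)/[(-1)·(-2)] = 3
L_1(-3) = (-1)·(-3)/[(1)·(-1)] = -3
L_2(-3) = (-1)·(-2)/[(2)·(1)] = 1
Sum: (-13)·(3) + (-6)·(-3) + (-3)·(1) = -24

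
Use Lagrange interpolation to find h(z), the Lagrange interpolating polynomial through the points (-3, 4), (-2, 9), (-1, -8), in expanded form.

h(z) = -11z^2 - 50z - 47

L_0(z) = (z + 2)(z + 1) / [2] = (1/2)z^2 + (3/2)z + 1
L_1(z) = (z + 3)(z + 1) / [-1] = -z^2 - 4z - 3
L_2(z) = (z + 3)(z + 2) / [2] = (1/2)z^2 + (5/2)z + 3
h(z) = 4·L_0 + 9·L_1 + (-8)·L_2
  4·L_0(z) = 2z^2 + 6z + 4
  9·L_1(z) = -9z^2 - 36z - 27
  (-8)·L_2(z) = -4z^2 - 20z - 24
Adding term by term: -11z^2 - 50z - 47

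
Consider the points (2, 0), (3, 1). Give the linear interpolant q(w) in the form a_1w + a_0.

Build the Lagrange basis polynomials:
L_0(w) = (w - 3) / [-1] = -w + 3
L_1(w) = (w - 2) / [1] = w - 2
q(w) = 0·L_0 + 1·L_1
  0·L_0(w) = 0
  1·L_1(w) = w - 2
Adding term by term: w - 2

q(w) = w - 2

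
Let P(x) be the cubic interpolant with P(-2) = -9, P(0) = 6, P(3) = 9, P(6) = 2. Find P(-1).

31/180

L_0(-1) = (-1)·(-4)·(-7)/[(-2)·(-5)·(-8)] = 7/20
L_1(-1) = (1)·(-4)·(-7)/[(2)·(-3)·(-6)] = 7/9
L_2(-1) = (1)·(-1)·(-7)/[(5)·(3)·(-3)] = -7/45
L_3(-1) = (1)·(-1)·(-4)/[(8)·(6)·(3)] = 1/36
Sum: (-9)·(7/20) + 6·(7/9) + 9·(-7/45) + 2·(1/36) = 31/180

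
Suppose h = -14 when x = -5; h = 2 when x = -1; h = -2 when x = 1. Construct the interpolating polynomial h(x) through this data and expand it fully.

Build the Lagrange basis polynomials:
L_0(x) = (x + 1)(x - 1) / [24] = (1/24)x^2 - 1/24
L_1(x) = (x + 5)(x - 1) / [-8] = -(1/8)x^2 - (1/2)x + 5/8
L_2(x) = (x + 5)(x + 1) / [12] = (1/12)x^2 + (1/2)x + 5/12
h(x) = (-14)·L_0 + 2·L_1 + (-2)·L_2
  (-14)·L_0(x) = -(7/12)x^2 + 7/12
  2·L_1(x) = -(1/4)x^2 - x + 5/4
  (-2)·L_2(x) = -(1/6)x^2 - x - 5/6
Adding term by term: -x^2 - 2x + 1

h(x) = -x^2 - 2x + 1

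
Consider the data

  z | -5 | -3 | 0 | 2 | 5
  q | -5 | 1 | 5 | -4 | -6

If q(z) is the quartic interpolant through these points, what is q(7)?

85/2

L_0(7) = (10)·(7)·(5)·(2)/[(-2)·(-5)·(-7)·(-10)] = 1
L_1(7) = (12)·(7)·(5)·(2)/[(2)·(-3)·(-5)·(-8)] = -7/2
L_2(7) = (12)·(10)·(5)·(2)/[(5)·(3)·(-2)·(-5)] = 8
L_3(7) = (12)·(10)·(7)·(2)/[(7)·(5)·(2)·(-3)] = -8
L_4(7) = (12)·(10)·(7)·(5)/[(10)·(8)·(5)·(3)] = 7/2
Sum: (-5)·(1) + 1·(-7/2) + 5·(8) + (-4)·(-8) + (-6)·(7/2) = 85/2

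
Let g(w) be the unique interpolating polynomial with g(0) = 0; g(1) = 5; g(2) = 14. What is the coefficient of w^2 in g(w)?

2

The leading coefficient equals the top divided difference g[0,1,2].
g[0,1] = (5 - 0) / (1 - 0) = 5
g[1,2] = (14 - 5) / (2 - 1) = 9
g[0,1,2] = (9 - 5) / (2 - 0) = 2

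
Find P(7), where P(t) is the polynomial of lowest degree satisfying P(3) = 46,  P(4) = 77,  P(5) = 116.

Evaluate each Lagrange basis at t = 7:
L_0(7) = (3)·(2)/[(-1)·(-2)] = 3
L_1(7) = (4)·(2)/[(1)·(-1)] = -8
L_2(7) = (4)·(3)/[(2)·(1)] = 6
Sum: 46·(3) + 77·(-8) + 116·(6) = 218

218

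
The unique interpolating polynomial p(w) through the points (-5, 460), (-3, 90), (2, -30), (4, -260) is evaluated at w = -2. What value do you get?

Evaluate each Lagrange basis at w = -2:
L_0(-2) = (1)·(-4)·(-6)/[(-2)·(-7)·(-9)] = -4/21
L_1(-2) = (3)·(-4)·(-6)/[(2)·(-5)·(-7)] = 36/35
L_2(-2) = (3)·(1)·(-6)/[(7)·(5)·(-2)] = 9/35
L_3(-2) = (3)·(1)·(-4)/[(9)·(7)·(2)] = -2/21
Sum: 460·(-4/21) + 90·(36/35) + (-30)·(9/35) + (-260)·(-2/21) = 22

22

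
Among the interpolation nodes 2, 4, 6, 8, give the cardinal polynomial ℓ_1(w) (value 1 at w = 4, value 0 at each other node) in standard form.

ℓ_1(w) = (1/16)w^3 - w^2 + (19/4)w - 6

ℓ_1(w) = (w - 2)(w - 6)(w - 8) / [(2)·(-2)·(-4)]
       = (w^3 - 16w^2 + 76w - 96) / (16)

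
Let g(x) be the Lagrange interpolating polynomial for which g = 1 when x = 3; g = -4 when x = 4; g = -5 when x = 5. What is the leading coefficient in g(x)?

The leading coefficient equals the top divided difference g[3,4,5].
g[3,4] = (-4 - 1) / (4 - 3) = -5
g[4,5] = (-5 - (-4)) / (5 - 4) = -1
g[3,4,5] = (-1 - (-5)) / (5 - 3) = 2

2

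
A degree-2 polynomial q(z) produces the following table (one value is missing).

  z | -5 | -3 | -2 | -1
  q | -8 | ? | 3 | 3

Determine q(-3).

The 3 known values determine q uniquely (degree ≤ 2).
Evaluate each Lagrange basis at z = -3:
L_0(-3) = (-1)·(-2)/[(-3)·(-4)] = 1/6
L_1(-3) = (2)·(-2)/[(3)·(-1)] = 4/3
L_2(-3) = (2)·(-1)/[(4)·(1)] = -1/2
Sum: (-8)·(1/6) + 3·(4/3) + 3·(-1/2) = 7/6

7/6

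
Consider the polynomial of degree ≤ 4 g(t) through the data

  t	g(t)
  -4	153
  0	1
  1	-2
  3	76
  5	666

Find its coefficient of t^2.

-3

L_0(t) = t(t - 1)(t - 3)(t - 5) / [1260] = (1/1260)t^4 - (1/140)t^3 + (23/1260)t^2 - (1/84)t
L_1(t) = (t + 4)(t - 1)(t - 3)(t - 5) / [-60] = -(1/60)t^4 + (1/12)t^3 + (13/60)t^2 - (77/60)t + 1
L_2(t) = (t + 4)t(t - 3)(t - 5) / [40] = (1/40)t^4 - (1/10)t^3 - (17/40)t^2 + (3/2)t
L_3(t) = (t + 4)t(t - 1)(t - 5) / [-84] = -(1/84)t^4 + (1/42)t^3 + (19/84)t^2 - (5/21)t
L_4(t) = (t + 4)t(t - 1)(t - 3) / [360] = (1/360)t^4 - (13/360)t^2 + (1/30)t
g(t) = 153·L_0 + 1·L_1 + (-2)·L_2 + 76·L_3 + 666·L_4
Only the coefficient of t^2 is needed; take it from each L_i and combine:
153·(23/1260) + 1·(13/60) + (-2)·(-17/40) + 76·(19/84) + 666·(-13/360) = -3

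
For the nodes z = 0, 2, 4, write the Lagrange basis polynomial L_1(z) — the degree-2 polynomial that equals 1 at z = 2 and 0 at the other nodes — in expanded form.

L_1(z) = -(1/4)z^2 + z

L_1(z) = z(z - 4) / [(2)·(-2)]
       = (z^2 - 4z) / (-4)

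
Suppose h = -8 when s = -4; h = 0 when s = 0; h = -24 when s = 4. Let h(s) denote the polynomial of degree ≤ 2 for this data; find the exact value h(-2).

Using Newton's divided-difference form:
h[-4,0] = (0 - (-8)) / (0 - (-4)) = 2
h[0,4] = (-24 - 0) / (4 - 0) = -6
h[-4,0,4] = (-6 - 2) / (4 - (-4)) = -1
h(-2) = -8 + 2·(2) + (-1)·(2)·(-2) = 0

0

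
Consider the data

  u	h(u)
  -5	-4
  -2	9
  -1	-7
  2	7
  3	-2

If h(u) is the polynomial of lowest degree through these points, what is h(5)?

-405/2

L_0(5) = (7)·(6)·(3)·(2)/[(-3)·(-4)·(-7)·(-8)] = 3/8
L_1(5) = (10)·(6)·(3)·(2)/[(3)·(-1)·(-4)·(-5)] = -6
L_2(5) = (10)·(7)·(3)·(2)/[(4)·(1)·(-3)·(-4)] = 35/4
L_3(5) = (10)·(7)·(6)·(2)/[(7)·(4)·(3)·(-1)] = -10
L_4(5) = (10)·(7)·(6)·(3)/[(8)·(5)·(4)·(1)] = 63/8
Sum: (-4)·(3/8) + 9·(-6) + (-7)·(35/4) + 7·(-10) + (-2)·(63/8) = -405/2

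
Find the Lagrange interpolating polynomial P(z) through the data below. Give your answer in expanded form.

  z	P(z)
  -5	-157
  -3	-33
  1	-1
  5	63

P(z) = z^3 - 2z^2 - 3z + 3

Build the Lagrange basis polynomials:
L_0(z) = (z + 3)(z - 1)(z - 5) / [-120] = -(1/120)z^3 + (1/40)z^2 + (13/120)z - 1/8
L_1(z) = (z + 5)(z - 1)(z - 5) / [64] = (1/64)z^3 - (1/64)z^2 - (25/64)z + 25/64
L_2(z) = (z + 5)(z + 3)(z - 5) / [-96] = -(1/96)z^3 - (1/32)z^2 + (25/96)z + 25/32
L_3(z) = (z + 5)(z + 3)(z - 1) / [320] = (1/320)z^3 + (7/320)z^2 + (7/320)z - 3/64
P(z) = (-157)·L_0 + (-33)·L_1 + (-1)·L_2 + 63·L_3
  (-157)·L_0(z) = (157/120)z^3 - (157/40)z^2 - (2041/120)z + 157/8
  (-33)·L_1(z) = -(33/64)z^3 + (33/64)z^2 + (825/64)z - 825/64
  (-1)·L_2(z) = (1/96)z^3 + (1/32)z^2 - (25/96)z - 25/32
  63·L_3(z) = (63/320)z^3 + (441/320)z^2 + (441/320)z - 189/64
Adding term by term: z^3 - 2z^2 - 3z + 3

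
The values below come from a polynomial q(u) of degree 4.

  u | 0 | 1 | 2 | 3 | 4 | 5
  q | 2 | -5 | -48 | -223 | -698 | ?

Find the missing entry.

The 5 known values determine q uniquely (degree ≤ 4).
Evaluate each Lagrange basis at u = 5:
L_0(5) = (4)·(3)·(2)·(1)/[(-1)·(-2)·(-3)·(-4)] = 1
L_1(5) = (5)·(3)·(2)·(1)/[(1)·(-1)·(-2)·(-3)] = -5
L_2(5) = (5)·(4)·(2)·(1)/[(2)·(1)·(-1)·(-2)] = 10
L_3(5) = (5)·(4)·(3)·(1)/[(3)·(2)·(1)·(-1)] = -10
L_4(5) = (5)·(4)·(3)·(2)/[(4)·(3)·(2)·(1)] = 5
Sum: 2·(1) + (-5)·(-5) + (-48)·(10) + (-223)·(-10) + (-698)·(5) = -1713

-1713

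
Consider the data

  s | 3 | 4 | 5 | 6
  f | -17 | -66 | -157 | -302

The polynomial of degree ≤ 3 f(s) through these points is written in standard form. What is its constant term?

-2

L_0(s) = (s - 4)(s - 5)(s - 6) / [-6] = -(1/6)s^3 + (5/2)s^2 - (37/3)s + 20
L_1(s) = (s - 3)(s - 5)(s - 6) / [2] = (1/2)s^3 - 7s^2 + (63/2)s - 45
L_2(s) = (s - 3)(s - 4)(s - 6) / [-2] = -(1/2)s^3 + (13/2)s^2 - 27s + 36
L_3(s) = (s - 3)(s - 4)(s - 5) / [6] = (1/6)s^3 - 2s^2 + (47/6)s - 10
f(s) = (-17)·L_0 + (-66)·L_1 + (-157)·L_2 + (-302)·L_3
Only the constant term is needed; take it from each L_i and combine:
(-17)·(20) + (-66)·(-45) + (-157)·(36) + (-302)·(-10) = -2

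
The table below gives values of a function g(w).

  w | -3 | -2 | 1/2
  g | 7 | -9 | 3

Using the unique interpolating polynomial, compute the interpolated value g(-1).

-459/35

Evaluate each Lagrange basis at w = -1:
L_0(-1) = (1)·(-3/2)/[(-1)·(-7/2)] = -3/7
L_1(-1) = (2)·(-3/2)/[(1)·(-5/2)] = 6/5
L_2(-1) = (2)·(1)/[(7/2)·(5/2)] = 8/35
Sum: 7·(-3/7) + (-9)·(6/5) + 3·(8/35) = -459/35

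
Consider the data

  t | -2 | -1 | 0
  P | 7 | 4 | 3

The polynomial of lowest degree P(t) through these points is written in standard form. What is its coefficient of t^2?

1

Build the Lagrange basis polynomials:
L_0(t) = (t + 1)t / [2] = (1/2)t^2 + (1/2)t
L_1(t) = (t + 2)t / [-1] = -t^2 - 2t
L_2(t) = (t + 2)(t + 1) / [2] = (1/2)t^2 + (3/2)t + 1
P(t) = 7·L_0 + 4·L_1 + 3·L_2
Only the coefficient of t^2 is needed; take it from each L_i and combine:
7·(1/2) + 4·(-1) + 3·(1/2) = 1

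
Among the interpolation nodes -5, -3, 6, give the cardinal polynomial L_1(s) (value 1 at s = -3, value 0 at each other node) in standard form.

L_1(s) = -(1/18)s^2 + (1/18)s + 5/3

L_1(s) = (s + 5)(s - 6) / [(2)·(-9)]
       = (s^2 - s - 30) / (-18)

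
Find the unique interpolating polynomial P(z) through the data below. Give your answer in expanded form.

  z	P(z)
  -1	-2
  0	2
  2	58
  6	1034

Build the Lagrange basis polynomials:
L_0(z) = z(z - 2)(z - 6) / [-21] = -(1/21)z^3 + (8/21)z^2 - (4/7)z
L_1(z) = (z + 1)(z - 2)(z - 6) / [12] = (1/12)z^3 - (7/12)z^2 + (1/3)z + 1
L_2(z) = (z + 1)z(z - 6) / [-24] = -(1/24)z^3 + (5/24)z^2 + (1/4)z
L_3(z) = (z + 1)z(z - 2) / [168] = (1/168)z^3 - (1/168)z^2 - (1/84)z
P(z) = (-2)·L_0 + 2·L_1 + 58·L_2 + 1034·L_3
  (-2)·L_0(z) = (2/21)z^3 - (16/21)z^2 + (8/7)z
  2·L_1(z) = (1/6)z^3 - (7/6)z^2 + (2/3)z + 2
  58·L_2(z) = -(29/12)z^3 + (145/12)z^2 + (29/2)z
  1034·L_3(z) = (517/84)z^3 - (517/84)z^2 - (517/42)z
Adding term by term: 4z^3 + 4z^2 + 4z + 2

P(z) = 4z^3 + 4z^2 + 4z + 2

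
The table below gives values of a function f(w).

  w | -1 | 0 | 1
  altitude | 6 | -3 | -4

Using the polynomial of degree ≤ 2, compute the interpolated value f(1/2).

-9/2

Using Newton's divided-difference form:
f[-1,0] = (-3 - 6) / (0 - (-1)) = -9
f[0,1] = (-4 - (-3)) / (1 - 0) = -1
f[-1,0,1] = (-1 - (-9)) / (1 - (-1)) = 4
f(1/2) = 6 + (-9)·(3/2) + 4·(3/2)·(1/2) = -9/2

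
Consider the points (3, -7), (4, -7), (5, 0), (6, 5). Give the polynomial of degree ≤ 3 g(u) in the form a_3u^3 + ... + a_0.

Build the Lagrange basis polynomials:
L_0(u) = (u - 4)(u - 5)(u - 6) / [-6] = -(1/6)u^3 + (5/2)u^2 - (37/3)u + 20
L_1(u) = (u - 3)(u - 5)(u - 6) / [2] = (1/2)u^3 - 7u^2 + (63/2)u - 45
L_2(u) = (u - 3)(u - 4)(u - 6) / [-2] = -(1/2)u^3 + (13/2)u^2 - 27u + 36
L_3(u) = (u - 3)(u - 4)(u - 5) / [6] = (1/6)u^3 - 2u^2 + (47/6)u - 10
g(u) = (-7)·L_0 + (-7)·L_1 + 0·L_2 + 5·L_3
  (-7)·L_0(u) = (7/6)u^3 - (35/2)u^2 + (259/3)u - 140
  (-7)·L_1(u) = -(7/2)u^3 + 49u^2 - (441/2)u + 315
  0·L_2(u) = 0
  5·L_3(u) = (5/6)u^3 - 10u^2 + (235/6)u - 50
Adding term by term: -(3/2)u^3 + (43/2)u^2 - 95u + 125

g(u) = -(3/2)u^3 + (43/2)u^2 - 95u + 125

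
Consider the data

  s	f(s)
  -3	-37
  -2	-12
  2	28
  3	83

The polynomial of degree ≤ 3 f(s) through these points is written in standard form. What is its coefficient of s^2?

Build the Lagrange basis polynomials:
L_0(s) = (s + 2)(s - 2)(s - 3) / [-30] = -(1/30)s^3 + (1/10)s^2 + (2/15)s - 2/5
L_1(s) = (s + 3)(s - 2)(s - 3) / [20] = (1/20)s^3 - (1/10)s^2 - (9/20)s + 9/10
L_2(s) = (s + 3)(s + 2)(s - 3) / [-20] = -(1/20)s^3 - (1/10)s^2 + (9/20)s + 9/10
L_3(s) = (s + 3)(s + 2)(s - 2) / [30] = (1/30)s^3 + (1/10)s^2 - (2/15)s - 2/5
f(s) = (-37)·L_0 + (-12)·L_1 + 28·L_2 + 83·L_3
Only the coefficient of s^2 is needed; take it from each L_i and combine:
(-37)·(1/10) + (-12)·(-1/10) + 28·(-1/10) + 83·(1/10) = 3

3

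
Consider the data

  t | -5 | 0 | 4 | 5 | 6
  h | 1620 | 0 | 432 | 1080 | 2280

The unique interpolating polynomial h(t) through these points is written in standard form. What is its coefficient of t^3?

Build the Lagrange basis polynomials:
L_0(t) = t(t - 4)(t - 5)(t - 6) / [4950] = (1/4950)t^4 - (1/330)t^3 + (37/2475)t^2 - (4/165)t
L_1(t) = (t + 5)(t - 4)(t - 5)(t - 6) / [-600] = -(1/600)t^4 + (1/60)t^3 + (1/600)t^2 - (5/12)t + 1
L_2(t) = (t + 5)t(t - 5)(t - 6) / [72] = (1/72)t^4 - (1/12)t^3 - (25/72)t^2 + (25/12)t
L_3(t) = (t + 5)t(t - 4)(t - 6) / [-50] = -(1/50)t^4 + (1/10)t^3 + (13/25)t^2 - (12/5)t
L_4(t) = (t + 5)t(t - 4)(t - 5) / [132] = (1/132)t^4 - (1/33)t^3 - (25/132)t^2 + (25/33)t
h(t) = 1620·L_0 + 0·L_1 + 432·L_2 + 1080·L_3 + 2280·L_4
Only the coefficient of t^3 is needed; take it from each L_i and combine:
1620·(-1/330) + 0·(1/60) + 432·(-1/12) + 1080·(1/10) + 2280·(-1/33) = -2

-2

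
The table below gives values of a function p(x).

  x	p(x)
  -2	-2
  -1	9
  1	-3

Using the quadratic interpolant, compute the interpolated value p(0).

Evaluate each Lagrange basis at x = 0:
L_0(0) = (1)·(-1)/[(-1)·(-3)] = -1/3
L_1(0) = (2)·(-1)/[(1)·(-2)] = 1
L_2(0) = (2)·(1)/[(3)·(2)] = 1/3
Sum: (-2)·(-1/3) + 9·(1) + (-3)·(1/3) = 26/3

26/3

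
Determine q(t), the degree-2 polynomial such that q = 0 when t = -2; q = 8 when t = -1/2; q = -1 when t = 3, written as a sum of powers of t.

L_0(t) = (t + 1/2)(t - 3) / [15/2] = (2/15)t^2 - (1/3)t - 1/5
L_1(t) = (t + 2)(t - 3) / [-21/4] = -(4/21)t^2 + (4/21)t + 8/7
L_2(t) = (t + 2)(t + 1/2) / [35/2] = (2/35)t^2 + (1/7)t + 2/35
q(t) = 0·L_0 + 8·L_1 + (-1)·L_2
  0·L_0(t) = 0
  8·L_1(t) = -(32/21)t^2 + (32/21)t + 64/7
  (-1)·L_2(t) = -(2/35)t^2 - (1/7)t - 2/35
Adding term by term: -(166/105)t^2 + (29/21)t + 318/35

q(t) = -(166/105)t^2 + (29/21)t + 318/35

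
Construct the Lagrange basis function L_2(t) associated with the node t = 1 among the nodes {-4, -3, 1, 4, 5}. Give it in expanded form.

L_2(t) = (1/240)t^4 - (1/120)t^3 - (31/240)t^2 + (2/15)t + 1

L_2(t) = (t + 4)(t + 3)(t - 4)(t - 5) / [(5)·(4)·(-3)·(-4)]
       = (t^4 - 2t^3 - 31t^2 + 32t + 240) / (240)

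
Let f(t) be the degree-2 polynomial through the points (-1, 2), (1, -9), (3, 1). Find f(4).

111/8

Using Newton's divided-difference form:
f[-1,1] = (-9 - 2) / (1 - (-1)) = -11/2
f[1,3] = (1 - (-9)) / (3 - 1) = 5
f[-1,1,3] = (5 - (-11/2)) / (3 - (-1)) = 21/8
f(4) = 2 + (-11/2)·(5) + (21/8)·(5)·(3) = 111/8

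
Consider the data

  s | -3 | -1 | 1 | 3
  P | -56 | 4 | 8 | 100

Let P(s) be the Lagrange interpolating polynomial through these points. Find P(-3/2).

-1/8

Evaluate each Lagrange basis at s = -3/2:
L_0(-3/2) = (-1/2)·(-5/2)·(-9/2)/[(-2)·(-4)·(-6)] = 15/128
L_1(-3/2) = (3/2)·(-5/2)·(-9/2)/[(2)·(-2)·(-4)] = 135/128
L_2(-3/2) = (3/2)·(-1/2)·(-9/2)/[(4)·(2)·(-2)] = -27/128
L_3(-3/2) = (3/2)·(-1/2)·(-5/2)/[(6)·(4)·(2)] = 5/128
Sum: (-56)·(15/128) + 4·(135/128) + 8·(-27/128) + 100·(5/128) = -1/8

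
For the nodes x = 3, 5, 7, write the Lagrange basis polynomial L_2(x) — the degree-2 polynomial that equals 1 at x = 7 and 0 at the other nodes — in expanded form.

L_2(x) = (x - 3)(x - 5) / [(4)·(2)]
       = (x^2 - 8x + 15) / (8)

L_2(x) = (1/8)x^2 - x + 15/8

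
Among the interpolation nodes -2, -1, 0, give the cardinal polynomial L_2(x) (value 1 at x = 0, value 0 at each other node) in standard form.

L_2(x) = (1/2)x^2 + (3/2)x + 1

L_2(x) = (x + 2)(x + 1) / [(2)·(1)]
       = (x^2 + 3x + 2) / (2)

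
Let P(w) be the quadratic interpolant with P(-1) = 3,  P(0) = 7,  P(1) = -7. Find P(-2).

-19

Using Newton's divided-difference form:
P[-1,0] = (7 - 3) / (0 - (-1)) = 4
P[0,1] = (-7 - 7) / (1 - 0) = -14
P[-1,0,1] = (-14 - 4) / (1 - (-1)) = -9
P(-2) = 3 + 4·(-1) + (-9)·(-1)·(-2) = -19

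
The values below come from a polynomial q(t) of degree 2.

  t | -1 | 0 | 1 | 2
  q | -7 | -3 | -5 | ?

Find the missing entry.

-13

The 3 known values determine q uniquely (degree ≤ 2).
Evaluate each Lagrange basis at t = 2:
L_0(2) = (2)·(1)/[(-1)·(-2)] = 1
L_1(2) = (3)·(1)/[(1)·(-1)] = -3
L_2(2) = (3)·(2)/[(2)·(1)] = 3
Sum: (-7)·(1) + (-3)·(-3) + (-5)·(3) = -13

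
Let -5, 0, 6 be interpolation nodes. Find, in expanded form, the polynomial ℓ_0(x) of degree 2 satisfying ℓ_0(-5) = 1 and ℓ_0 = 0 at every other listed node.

ℓ_0(x) = (1/55)x^2 - (6/55)x

ℓ_0(x) = x(x - 6) / [(-5)·(-11)]
       = (x^2 - 6x) / (55)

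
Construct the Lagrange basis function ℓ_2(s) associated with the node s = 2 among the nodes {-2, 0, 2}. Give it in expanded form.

ℓ_2(s) = (1/8)s^2 + (1/4)s

ℓ_2(s) = (s + 2)s / [(4)·(2)]
       = (s^2 + 2s) / (8)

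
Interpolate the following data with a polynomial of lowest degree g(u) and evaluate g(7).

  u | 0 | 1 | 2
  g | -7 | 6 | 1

L_0(7) = (6)·(5)/[(-1)·(-2)] = 15
L_1(7) = (7)·(5)/[(1)·(-1)] = -35
L_2(7) = (7)·(6)/[(2)·(1)] = 21
Sum: (-7)·(15) + 6·(-35) + 1·(21) = -294

-294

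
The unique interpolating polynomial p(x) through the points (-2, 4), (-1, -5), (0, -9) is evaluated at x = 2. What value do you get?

Evaluate each Lagrange basis at x = 2:
L_0(2) = (3)·(2)/[(-1)·(-2)] = 3
L_1(2) = (4)·(2)/[(1)·(-1)] = -8
L_2(2) = (4)·(3)/[(2)·(1)] = 6
Sum: 4·(3) + (-5)·(-8) + (-9)·(6) = -2

-2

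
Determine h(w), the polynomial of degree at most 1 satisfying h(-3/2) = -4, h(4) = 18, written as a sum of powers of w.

Build the Lagrange basis polynomials:
L_0(w) = (w - 4) / [-11/2] = -(2/11)w + 8/11
L_1(w) = (w + 3/2) / [11/2] = (2/11)w + 3/11
h(w) = (-4)·L_0 + 18·L_1
  (-4)·L_0(w) = (8/11)w - 32/11
  18·L_1(w) = (36/11)w + 54/11
Adding term by term: 4w + 2

h(w) = 4w + 2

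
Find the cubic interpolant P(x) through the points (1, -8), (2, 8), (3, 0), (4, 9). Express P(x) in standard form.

Newton's divided differences:
P[1,2] = (8 - (-8)) / (2 - 1) = 16
P[2,3] = (0 - 8) / (3 - 2) = -8
P[3,4] = (9 - 0) / (4 - 3) = 9
P[1,2,3] = (-8 - 16) / (3 - 1) = -12
P[2,3,4] = (9 - (-8)) / (4 - 2) = 17/2
P[1,2,3,4] = (17/2 - (-12)) / (4 - 1) = 41/6
P(x) = -8 + 16·(x - 1) + (-12)·(x - 1)(x - 2) + (41/6)·(x - 1)(x - 2)(x - 3)
Expanding: P(x) = (41/6)x^3 - 53x^2 + (763/6)x - 89

P(x) = (41/6)x^3 - 53x^2 + (763/6)x - 89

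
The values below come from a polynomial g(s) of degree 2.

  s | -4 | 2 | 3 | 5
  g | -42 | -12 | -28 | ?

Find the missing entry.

The 3 known values determine g uniquely (degree ≤ 2).
Evaluate each Lagrange basis at s = 5:
L_0(5) = (3)·(2)/[(-6)·(-7)] = 1/7
L_1(5) = (9)·(2)/[(6)·(-1)] = -3
L_2(5) = (9)·(3)/[(7)·(1)] = 27/7
Sum: (-42)·(1/7) + (-12)·(-3) + (-28)·(27/7) = -78

-78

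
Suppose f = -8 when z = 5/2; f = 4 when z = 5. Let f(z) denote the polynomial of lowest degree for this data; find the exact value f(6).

44/5

L_0(6) = (1)/[(-5/2)] = -2/5
L_1(6) = (7/2)/[(5/2)] = 7/5
Sum: (-8)·(-2/5) + 4·(7/5) = 44/5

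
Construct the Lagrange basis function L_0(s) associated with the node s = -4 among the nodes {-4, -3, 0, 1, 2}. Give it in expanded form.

L_0(s) = (s + 3)s(s - 1)(s - 2) / [(-1)·(-4)·(-5)·(-6)]
       = (s^4 - 7s^2 + 6s) / (120)

L_0(s) = (1/120)s^4 - (7/120)s^2 + (1/20)s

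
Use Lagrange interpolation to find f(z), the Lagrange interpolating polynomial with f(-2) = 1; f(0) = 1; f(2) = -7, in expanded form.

L_0(z) = z(z - 2) / [8] = (1/8)z^2 - (1/4)z
L_1(z) = (z + 2)(z - 2) / [-4] = -(1/4)z^2 + 1
L_2(z) = (z + 2)z / [8] = (1/8)z^2 + (1/4)z
f(z) = 1·L_0 + 1·L_1 + (-7)·L_2
  1·L_0(z) = (1/8)z^2 - (1/4)z
  1·L_1(z) = -(1/4)z^2 + 1
  (-7)·L_2(z) = -(7/8)z^2 - (7/4)z
Adding term by term: -z^2 - 2z + 1

f(z) = -z^2 - 2z + 1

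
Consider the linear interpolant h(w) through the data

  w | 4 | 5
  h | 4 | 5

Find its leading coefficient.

The leading coefficient equals the top divided difference h[4,5].
h[4,5] = (5 - 4) / (5 - 4) = 1

1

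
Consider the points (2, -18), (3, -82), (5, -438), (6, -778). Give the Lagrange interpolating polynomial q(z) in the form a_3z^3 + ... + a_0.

L_0(z) = (z - 3)(z - 5)(z - 6) / [-12] = -(1/12)z^3 + (7/6)z^2 - (21/4)z + 15/2
L_1(z) = (z - 2)(z - 5)(z - 6) / [6] = (1/6)z^3 - (13/6)z^2 + (26/3)z - 10
L_2(z) = (z - 2)(z - 3)(z - 6) / [-6] = -(1/6)z^3 + (11/6)z^2 - 6z + 6
L_3(z) = (z - 2)(z - 3)(z - 5) / [12] = (1/12)z^3 - (5/6)z^2 + (31/12)z - 5/2
q(z) = (-18)·L_0 + (-82)·L_1 + (-438)·L_2 + (-778)·L_3
  (-18)·L_0(z) = (3/2)z^3 - 21z^2 + (189/2)z - 135
  (-82)·L_1(z) = -(41/3)z^3 + (533/3)z^2 - (2132/3)z + 820
  (-438)·L_2(z) = 73z^3 - 803z^2 + 2628z - 2628
  (-778)·L_3(z) = -(389/6)z^3 + (1945/3)z^2 - (12059/6)z + 1945
Adding term by term: -4z^3 + 2z^2 + 2z + 2

q(z) = -4z^3 + 2z^2 + 2z + 2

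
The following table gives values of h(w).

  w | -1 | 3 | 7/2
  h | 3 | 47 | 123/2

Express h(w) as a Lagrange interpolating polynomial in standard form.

Build the Lagrange basis polynomials:
L_0(w) = (w - 3)(w - 7/2) / [18] = (1/18)w^2 - (13/36)w + 7/12
L_1(w) = (w + 1)(w - 7/2) / [-2] = -(1/2)w^2 + (5/4)w + 7/4
L_2(w) = (w + 1)(w - 3) / [9/4] = (4/9)w^2 - (8/9)w - 4/3
h(w) = 3·L_0 + 47·L_1 + (123/2)·L_2
  3·L_0(w) = (1/6)w^2 - (13/12)w + 7/4
  47·L_1(w) = -(47/2)w^2 + (235/4)w + 329/4
  (123/2)·L_2(w) = (82/3)w^2 - (164/3)w - 82
Adding term by term: 4w^2 + 3w + 2

h(w) = 4w^2 + 3w + 2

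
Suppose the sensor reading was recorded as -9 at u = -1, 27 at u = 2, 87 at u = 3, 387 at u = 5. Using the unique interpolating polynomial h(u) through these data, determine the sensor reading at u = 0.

-3

Evaluate each Lagrange basis at u = 0:
L_0(0) = (-2)·(-3)·(-5)/[(-3)·(-4)·(-6)] = 5/12
L_1(0) = (1)·(-3)·(-5)/[(3)·(-1)·(-3)] = 5/3
L_2(0) = (1)·(-2)·(-5)/[(4)·(1)·(-2)] = -5/4
L_3(0) = (1)·(-2)·(-3)/[(6)·(3)·(2)] = 1/6
Sum: (-9)·(5/12) + 27·(5/3) + 87·(-5/4) + 387·(1/6) = -3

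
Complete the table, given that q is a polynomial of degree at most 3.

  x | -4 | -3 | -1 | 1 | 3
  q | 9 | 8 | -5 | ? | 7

The 4 known values determine q uniquely (degree ≤ 3).
Evaluate each Lagrange basis at x = 1:
L_0(1) = (4)·(2)·(-2)/[(-1)·(-3)·(-7)] = 16/21
L_1(1) = (5)·(2)·(-2)/[(1)·(-2)·(-6)] = -5/3
L_2(1) = (5)·(4)·(-2)/[(3)·(2)·(-4)] = 5/3
L_3(1) = (5)·(4)·(2)/[(7)·(6)·(4)] = 5/21
Sum: 9·(16/21) + 8·(-5/3) + (-5)·(5/3) + 7·(5/21) = -92/7

-92/7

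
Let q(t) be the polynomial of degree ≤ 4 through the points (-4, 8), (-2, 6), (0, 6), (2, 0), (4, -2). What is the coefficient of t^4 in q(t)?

3/64

The leading coefficient equals the top divided difference q[-4,-2,0,2,4].
q[-4,-2] = (6 - 8) / (-2 - (-4)) = -1
q[-2,0] = (6 - 6) / (0 - (-2)) = 0
q[0,2] = (0 - 6) / (2 - 0) = -3
q[2,4] = (-2 - 0) / (4 - 2) = -1
q[-4,-2,0] = (0 - (-1)) / (0 - (-4)) = 1/4
q[-2,0,2] = (-3 - 0) / (2 - (-2)) = -3/4
q[0,2,4] = (-1 - (-3)) / (4 - 0) = 1/2
q[-4,-2,0,2] = (-3/4 - 1/4) / (2 - (-4)) = -1/6
q[-2,0,2,4] = (1/2 - (-3/4)) / (4 - (-2)) = 5/24
q[-4,-2,0,2,4] = (5/24 - (-1/6)) / (4 - (-4)) = 3/64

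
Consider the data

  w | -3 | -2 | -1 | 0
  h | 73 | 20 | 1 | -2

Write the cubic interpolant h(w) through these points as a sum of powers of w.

h(w) = -3w^3 - w^2 - w - 2

L_0(w) = (w + 2)(w + 1)w / [-6] = -(1/6)w^3 - (1/2)w^2 - (1/3)w
L_1(w) = (w + 3)(w + 1)w / [2] = (1/2)w^3 + 2w^2 + (3/2)w
L_2(w) = (w + 3)(w + 2)w / [-2] = -(1/2)w^3 - (5/2)w^2 - 3w
L_3(w) = (w + 3)(w + 2)(w + 1) / [6] = (1/6)w^3 + w^2 + (11/6)w + 1
h(w) = 73·L_0 + 20·L_1 + 1·L_2 + (-2)·L_3
  73·L_0(w) = -(73/6)w^3 - (73/2)w^2 - (73/3)w
  20·L_1(w) = 10w^3 + 40w^2 + 30w
  1·L_2(w) = -(1/2)w^3 - (5/2)w^2 - 3w
  (-2)·L_3(w) = -(1/3)w^3 - 2w^2 - (11/3)w - 2
Adding term by term: -3w^3 - w^2 - w - 2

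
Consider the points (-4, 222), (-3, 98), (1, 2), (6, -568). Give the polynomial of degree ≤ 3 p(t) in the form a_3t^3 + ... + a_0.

p(t) = -3t^3 + 2t^2 + t + 2

Newton's divided differences:
p[-4,-3] = (98 - 222) / (-3 - (-4)) = -124
p[-3,1] = (2 - 98) / (1 - (-3)) = -24
p[1,6] = (-568 - 2) / (6 - 1) = -114
p[-4,-3,1] = (-24 - (-124)) / (1 - (-4)) = 20
p[-3,1,6] = (-114 - (-24)) / (6 - (-3)) = -10
p[-4,-3,1,6] = (-10 - 20) / (6 - (-4)) = -3
p(t) = 222 + (-124)·(t + 4) + 20·(t + 4)(t + 3) + (-3)·(t + 4)(t + 3)(t - 1)
Expanding: p(t) = -3t^3 + 2t^2 + t + 2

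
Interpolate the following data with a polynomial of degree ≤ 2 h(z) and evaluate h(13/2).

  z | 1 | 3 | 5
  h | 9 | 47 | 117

381/2

L_0(13/2) = (7/2)·(3/2)/[(-2)·(-4)] = 21/32
L_1(13/2) = (11/2)·(3/2)/[(2)·(-2)] = -33/16
L_2(13/2) = (11/2)·(7/2)/[(4)·(2)] = 77/32
Sum: 9·(21/32) + 47·(-33/16) + 117·(77/32) = 381/2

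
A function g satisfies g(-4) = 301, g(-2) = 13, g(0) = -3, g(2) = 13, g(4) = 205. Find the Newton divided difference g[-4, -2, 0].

g[-4,-2] = (13 - 301) / (-2 - (-4)) = -144
g[-2,0] = (-3 - 13) / (0 - (-2)) = -8
g[-4,-2,0] = (-8 - (-144)) / (0 - (-4)) = 34

34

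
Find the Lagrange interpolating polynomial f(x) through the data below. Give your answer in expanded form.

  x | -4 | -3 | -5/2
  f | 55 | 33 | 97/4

Build the Lagrange basis polynomials:
L_0(x) = (x + 3)(x + 5/2) / [3/2] = (2/3)x^2 + (11/3)x + 5
L_1(x) = (x + 4)(x + 5/2) / [-1/2] = -2x^2 - 13x - 20
L_2(x) = (x + 4)(x + 3) / [3/4] = (4/3)x^2 + (28/3)x + 16
f(x) = 55·L_0 + 33·L_1 + (97/4)·L_2
  55·L_0(x) = (110/3)x^2 + (605/3)x + 275
  33·L_1(x) = -66x^2 - 429x - 660
  (97/4)·L_2(x) = (97/3)x^2 + (679/3)x + 388
Adding term by term: 3x^2 - x + 3

f(x) = 3x^2 - x + 3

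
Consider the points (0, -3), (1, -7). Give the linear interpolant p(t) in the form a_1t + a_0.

p(t) = -4t - 3

Build the Lagrange basis polynomials:
L_0(t) = (t - 1) / [-1] = -t + 1
L_1(t) = t / [1] = t
p(t) = (-3)·L_0 + (-7)·L_1
  (-3)·L_0(t) = 3t - 3
  (-7)·L_1(t) = -7t
Adding term by term: -4t - 3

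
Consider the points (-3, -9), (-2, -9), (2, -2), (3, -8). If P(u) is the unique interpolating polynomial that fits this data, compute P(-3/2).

L_0(-3/2) = (1/2)·(-7/2)·(-9/2)/[(-1)·(-5)·(-6)] = -21/80
L_1(-3/2) = (3/2)·(-7/2)·(-9/2)/[(1)·(-4)·(-5)] = 189/160
L_2(-3/2) = (3/2)·(1/2)·(-9/2)/[(5)·(4)·(-1)] = 27/160
L_3(-3/2) = (3/2)·(1/2)·(-7/2)/[(6)·(5)·(1)] = -7/80
Sum: (-9)·(-21/80) + (-9)·(189/160) + (-2)·(27/160) + (-8)·(-7/80) = -253/32

-253/32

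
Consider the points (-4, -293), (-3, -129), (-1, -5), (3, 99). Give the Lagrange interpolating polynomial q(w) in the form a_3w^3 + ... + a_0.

L_0(w) = (w + 3)(w + 1)(w - 3) / [-21] = -(1/21)w^3 - (1/21)w^2 + (3/7)w + 3/7
L_1(w) = (w + 4)(w + 1)(w - 3) / [12] = (1/12)w^3 + (1/6)w^2 - (11/12)w - 1
L_2(w) = (w + 4)(w + 3)(w - 3) / [-24] = -(1/24)w^3 - (1/6)w^2 + (3/8)w + 3/2
L_3(w) = (w + 4)(w + 3)(w + 1) / [168] = (1/168)w^3 + (1/21)w^2 + (19/168)w + 1/14
q(w) = (-293)·L_0 + (-129)·L_1 + (-5)·L_2 + 99·L_3
  (-293)·L_0(w) = (293/21)w^3 + (293/21)w^2 - (879/7)w - 879/7
  (-129)·L_1(w) = -(43/4)w^3 - (43/2)w^2 + (473/4)w + 129
  (-5)·L_2(w) = (5/24)w^3 + (5/6)w^2 - (15/8)w - 15/2
  99·L_3(w) = (33/56)w^3 + (33/7)w^2 + (627/56)w + 99/14
Adding term by term: 4w^3 - 2w^2 + 2w + 3

q(w) = 4w^3 - 2w^2 + 2w + 3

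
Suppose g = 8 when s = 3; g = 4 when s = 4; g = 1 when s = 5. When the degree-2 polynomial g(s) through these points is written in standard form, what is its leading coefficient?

Build the Lagrange basis polynomials:
L_0(s) = (s - 4)(s - 5) / [2] = (1/2)s^2 - (9/2)s + 10
L_1(s) = (s - 3)(s - 5) / [-1] = -s^2 + 8s - 15
L_2(s) = (s - 3)(s - 4) / [2] = (1/2)s^2 - (7/2)s + 6
g(s) = 8·L_0 + 4·L_1 + 1·L_2
Only the coefficient of s^2 is needed; take it from each L_i and combine:
8·(1/2) + 4·(-1) + 1·(1/2) = 1/2

1/2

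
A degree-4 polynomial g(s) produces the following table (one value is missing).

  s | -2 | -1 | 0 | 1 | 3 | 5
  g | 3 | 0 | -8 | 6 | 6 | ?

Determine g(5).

The 5 known values determine g uniquely (degree ≤ 4).
L_0(5) = (6)·(5)·(4)·(2)/[(-1)·(-2)·(-3)·(-5)] = 8
L_1(5) = (7)·(5)·(4)·(2)/[(1)·(-1)·(-2)·(-4)] = -35
L_2(5) = (7)·(6)·(4)·(2)/[(2)·(1)·(-1)·(-3)] = 56
L_3(5) = (7)·(6)·(5)·(2)/[(3)·(2)·(1)·(-2)] = -35
L_4(5) = (7)·(6)·(5)·(4)/[(5)·(4)·(3)·(2)] = 7
Sum: 3·(8) + 0 + (-8)·(56) + 6·(-35) + 6·(7) = -592

-592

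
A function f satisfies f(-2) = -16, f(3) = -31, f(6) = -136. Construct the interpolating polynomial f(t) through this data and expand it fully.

Newton's divided differences:
f[-2,3] = (-31 - (-16)) / (3 - (-2)) = -3
f[3,6] = (-136 - (-31)) / (6 - 3) = -35
f[-2,3,6] = (-35 - (-3)) / (6 - (-2)) = -4
f(t) = -16 + (-3)·(t + 2) + (-4)·(t + 2)(t - 3)
Expanding: f(t) = -4t^2 + t + 2

f(t) = -4t^2 + t + 2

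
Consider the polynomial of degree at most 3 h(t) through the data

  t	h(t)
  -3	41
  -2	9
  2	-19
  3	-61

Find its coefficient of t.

Build the Lagrange basis polynomials:
L_0(t) = (t + 2)(t - 2)(t - 3) / [-30] = -(1/30)t^3 + (1/10)t^2 + (2/15)t - 2/5
L_1(t) = (t + 3)(t - 2)(t - 3) / [20] = (1/20)t^3 - (1/10)t^2 - (9/20)t + 9/10
L_2(t) = (t + 3)(t + 2)(t - 3) / [-20] = -(1/20)t^3 - (1/10)t^2 + (9/20)t + 9/10
L_3(t) = (t + 3)(t + 2)(t - 2) / [30] = (1/30)t^3 + (1/10)t^2 - (2/15)t - 2/5
h(t) = 41·L_0 + 9·L_1 + (-19)·L_2 + (-61)·L_3
Only the coefficient of t is needed; take it from each L_i and combine:
41·(2/15) + 9·(-9/20) + (-19)·(9/20) + (-61)·(-2/15) = 1

1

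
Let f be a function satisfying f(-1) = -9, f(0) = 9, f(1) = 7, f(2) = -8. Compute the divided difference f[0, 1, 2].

-13/2

f[0,1] = (7 - 9) / (1 - 0) = -2
f[1,2] = (-8 - 7) / (2 - 1) = -15
f[0,1,2] = (-15 - (-2)) / (2 - 0) = -13/2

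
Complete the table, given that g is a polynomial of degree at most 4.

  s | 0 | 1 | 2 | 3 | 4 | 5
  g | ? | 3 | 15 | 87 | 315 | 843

The 5 known values determine g uniquely (degree ≤ 4).
Evaluate each Lagrange basis at s = 0:
L_0(0) = (-2)·(-3)·(-4)·(-5)/[(-1)·(-2)·(-3)·(-4)] = 5
L_1(0) = (-1)·(-3)·(-4)·(-5)/[(1)·(-1)·(-2)·(-3)] = -10
L_2(0) = (-1)·(-2)·(-4)·(-5)/[(2)·(1)·(-1)·(-2)] = 10
L_3(0) = (-1)·(-2)·(-3)·(-5)/[(3)·(2)·(1)·(-1)] = -5
L_4(0) = (-1)·(-2)·(-3)·(-4)/[(4)·(3)·(2)·(1)] = 1
Sum: 3·(5) + 15·(-10) + 87·(10) + 315·(-5) + 843·(1) = 3

3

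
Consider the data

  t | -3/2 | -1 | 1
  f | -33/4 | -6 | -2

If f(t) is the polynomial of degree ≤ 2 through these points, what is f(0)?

-3

Evaluate each Lagrange basis at t = 0:
L_0(0) = (1)·(-1)/[(-1/2)·(-5/2)] = -4/5
L_1(0) = (3/2)·(-1)/[(1/2)·(-2)] = 3/2
L_2(0) = (3/2)·(1)/[(5/2)·(2)] = 3/10
Sum: (-33/4)·(-4/5) + (-6)·(3/2) + (-2)·(3/10) = -3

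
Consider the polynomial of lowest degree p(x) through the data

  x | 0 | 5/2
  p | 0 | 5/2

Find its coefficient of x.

Build the Lagrange basis polynomials:
L_0(x) = (x - 5/2) / [-5/2] = -(2/5)x + 1
L_1(x) = x / [5/2] = (2/5)x
p(x) = 0·L_0 + (5/2)·L_1
Only the coefficient of x is needed; take it from each L_i and combine:
0·(-2/5) + (5/2)·(2/5) = 1

1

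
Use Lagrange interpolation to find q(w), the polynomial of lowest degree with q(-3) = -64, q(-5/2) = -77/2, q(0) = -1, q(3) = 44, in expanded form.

L_0(w) = (w + 5/2)w(w - 3) / [-9] = -(1/9)w^3 + (1/18)w^2 + (5/6)w
L_1(w) = (w + 3)w(w - 3) / [55/8] = (8/55)w^3 - (72/55)w
L_2(w) = (w + 3)(w + 5/2)(w - 3) / [-45/2] = -(2/45)w^3 - (1/9)w^2 + (2/5)w + 1
L_3(w) = (w + 3)(w + 5/2)w / [99] = (1/99)w^3 + (1/18)w^2 + (5/66)w
q(w) = (-64)·L_0 + (-77/2)·L_1 + (-1)·L_2 + 44·L_3
  (-64)·L_0(w) = (64/9)w^3 - (32/9)w^2 - (160/3)w
  (-77/2)·L_1(w) = -(28/5)w^3 + (252/5)w
  (-1)·L_2(w) = (2/45)w^3 + (1/9)w^2 - (2/5)w - 1
  44·L_3(w) = (4/9)w^3 + (22/9)w^2 + (10/3)w
Adding term by term: 2w^3 - w^2 - 1

q(w) = 2w^3 - w^2 - 1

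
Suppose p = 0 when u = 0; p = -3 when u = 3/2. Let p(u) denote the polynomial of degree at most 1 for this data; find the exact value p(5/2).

-5

Evaluate each Lagrange basis at u = 5/2:
L_0(5/2) = (1)/[(-3/2)] = -2/3
L_1(5/2) = (5/2)/[(3/2)] = 5/3
Sum: 0 + (-3)·(5/3) = -5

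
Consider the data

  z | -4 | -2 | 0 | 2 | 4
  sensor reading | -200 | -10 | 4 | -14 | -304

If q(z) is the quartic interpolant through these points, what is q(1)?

5

Evaluate each Lagrange basis at z = 1:
L_0(1) = (3)·(1)·(-1)·(-3)/[(-2)·(-4)·(-6)·(-8)] = 3/128
L_1(1) = (5)·(1)·(-1)·(-3)/[(2)·(-2)·(-4)·(-6)] = -5/32
L_2(1) = (5)·(3)·(-1)·(-3)/[(4)·(2)·(-2)·(-4)] = 45/64
L_3(1) = (5)·(3)·(1)·(-3)/[(6)·(4)·(2)·(-2)] = 15/32
L_4(1) = (5)·(3)·(1)·(-1)/[(8)·(6)·(4)·(2)] = -5/128
Sum: (-200)·(3/128) + (-10)·(-5/32) + 4·(45/64) + (-14)·(15/32) + (-304)·(-5/128) = 5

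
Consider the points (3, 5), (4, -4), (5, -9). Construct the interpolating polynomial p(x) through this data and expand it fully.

Newton's divided differences:
p[3,4] = (-4 - 5) / (4 - 3) = -9
p[4,5] = (-9 - (-4)) / (5 - 4) = -5
p[3,4,5] = (-5 - (-9)) / (5 - 3) = 2
p(x) = 5 + (-9)·(x - 3) + 2·(x - 3)(x - 4)
Expanding: p(x) = 2x^2 - 23x + 56

p(x) = 2x^2 - 23x + 56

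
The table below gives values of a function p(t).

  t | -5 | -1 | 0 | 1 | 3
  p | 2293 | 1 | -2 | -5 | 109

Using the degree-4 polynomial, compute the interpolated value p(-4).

970

Evaluate each Lagrange basis at t = -4:
L_0(-4) = (-3)·(-4)·(-5)·(-7)/[(-4)·(-5)·(-6)·(-8)] = 7/16
L_1(-4) = (1)·(-4)·(-5)·(-7)/[(4)·(-1)·(-2)·(-4)] = 35/8
L_2(-4) = (1)·(-3)·(-5)·(-7)/[(5)·(1)·(-1)·(-3)] = -7
L_3(-4) = (1)·(-3)·(-4)·(-7)/[(6)·(2)·(1)·(-2)] = 7/2
L_4(-4) = (1)·(-3)·(-4)·(-5)/[(8)·(4)·(3)·(2)] = -5/16
Sum: 2293·(7/16) + 1·(35/8) + (-2)·(-7) + (-5)·(7/2) + 109·(-5/16) = 970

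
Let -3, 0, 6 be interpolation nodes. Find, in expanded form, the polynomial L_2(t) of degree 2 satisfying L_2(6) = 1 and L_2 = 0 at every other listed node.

L_2(t) = (1/54)t^2 + (1/18)t

L_2(t) = (t + 3)t / [(9)·(6)]
       = (t^2 + 3t) / (54)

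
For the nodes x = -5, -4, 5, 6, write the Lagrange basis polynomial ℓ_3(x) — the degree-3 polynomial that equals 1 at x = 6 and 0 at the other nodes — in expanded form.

ℓ_3(x) = (x + 5)(x + 4)(x - 5) / [(11)·(10)·(1)]
       = (x^3 + 4x^2 - 25x - 100) / (110)

ℓ_3(x) = (1/110)x^3 + (2/55)x^2 - (5/22)x - 10/11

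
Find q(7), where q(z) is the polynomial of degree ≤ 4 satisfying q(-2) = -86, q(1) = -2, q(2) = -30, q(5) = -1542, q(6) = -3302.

-6260

Using Newton's divided-difference form:
q[-2,1] = (-2 - (-86)) / (1 - (-2)) = 28
q[1,2] = (-30 - (-2)) / (2 - 1) = -28
q[2,5] = (-1542 - (-30)) / (5 - 2) = -504
q[5,6] = (-3302 - (-1542)) / (6 - 5) = -1760
q[-2,1,2] = (-28 - 28) / (2 - (-2)) = -14
q[1,2,5] = (-504 - (-28)) / (5 - 1) = -119
q[2,5,6] = (-1760 - (-504)) / (6 - 2) = -314
q[-2,1,2,5] = (-119 - (-14)) / (5 - (-2)) = -15
q[1,2,5,6] = (-314 - (-119)) / (6 - 1) = -39
q[-2,1,2,5,6] = (-39 - (-15)) / (6 - (-2)) = -3
q(7) = -86 + 28·(9) + (-14)·(9)·(6) + (-15)·(9)·(6)·(5) + (-3)·(9)·(6)·(5)·(2) = -6260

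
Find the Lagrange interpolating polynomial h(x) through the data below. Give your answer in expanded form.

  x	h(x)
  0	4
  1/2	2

h(x) = -4x + 4

Build the Lagrange basis polynomials:
L_0(x) = (x - 1/2) / [-1/2] = -2x + 1
L_1(x) = x / [1/2] = 2x
h(x) = 4·L_0 + 2·L_1
  4·L_0(x) = -8x + 4
  2·L_1(x) = 4x
Adding term by term: -4x + 4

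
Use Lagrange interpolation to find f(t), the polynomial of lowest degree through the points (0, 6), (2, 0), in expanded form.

f(t) = -3t + 6

Build the Lagrange basis polynomials:
L_0(t) = (t - 2) / [-2] = -(1/2)t + 1
L_1(t) = t / [2] = (1/2)t
f(t) = 6·L_0 + 0·L_1
  6·L_0(t) = -3t + 6
  0·L_1(t) = 0
Adding term by term: -3t + 6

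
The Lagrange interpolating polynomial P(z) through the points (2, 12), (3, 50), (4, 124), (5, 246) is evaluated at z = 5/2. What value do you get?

Evaluate each Lagrange basis at z = 5/2:
L_0(5/2) = (-1/2)·(-3/2)·(-5/2)/[(-1)·(-2)·(-3)] = 5/16
L_1(5/2) = (1/2)·(-3/2)·(-5/2)/[(1)·(-1)·(-2)] = 15/16
L_2(5/2) = (1/2)·(-1/2)·(-5/2)/[(2)·(1)·(-1)] = -5/16
L_3(5/2) = (1/2)·(-1/2)·(-3/2)/[(3)·(2)·(1)] = 1/16
Sum: 12·(5/16) + 50·(15/16) + 124·(-5/16) + 246·(1/16) = 109/4

109/4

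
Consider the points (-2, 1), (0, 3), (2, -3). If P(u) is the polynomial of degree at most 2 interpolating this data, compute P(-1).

3

L_0(-1) = (-1)·(-3)/[(-2)·(-4)] = 3/8
L_1(-1) = (1)·(-3)/[(2)·(-2)] = 3/4
L_2(-1) = (1)·(-1)/[(4)·(2)] = -1/8
Sum: 1·(3/8) + 3·(3/4) + (-3)·(-1/8) = 3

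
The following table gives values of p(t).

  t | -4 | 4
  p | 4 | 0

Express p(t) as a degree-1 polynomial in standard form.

Build the Lagrange basis polynomials:
L_0(t) = (t - 4) / [-8] = -(1/8)t + 1/2
L_1(t) = (t + 4) / [8] = (1/8)t + 1/2
p(t) = 4·L_0 + 0·L_1
  4·L_0(t) = -(1/2)t + 2
  0·L_1(t) = 0
Adding term by term: -(1/2)t + 2

p(t) = -(1/2)t + 2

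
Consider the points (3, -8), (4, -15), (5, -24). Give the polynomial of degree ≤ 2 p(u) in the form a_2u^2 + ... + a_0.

p(u) = -u^2 + 1

Build the Lagrange basis polynomials:
L_0(u) = (u - 4)(u - 5) / [2] = (1/2)u^2 - (9/2)u + 10
L_1(u) = (u - 3)(u - 5) / [-1] = -u^2 + 8u - 15
L_2(u) = (u - 3)(u - 4) / [2] = (1/2)u^2 - (7/2)u + 6
p(u) = (-8)·L_0 + (-15)·L_1 + (-24)·L_2
  (-8)·L_0(u) = -4u^2 + 36u - 80
  (-15)·L_1(u) = 15u^2 - 120u + 225
  (-24)·L_2(u) = -12u^2 + 84u - 144
Adding term by term: -u^2 + 1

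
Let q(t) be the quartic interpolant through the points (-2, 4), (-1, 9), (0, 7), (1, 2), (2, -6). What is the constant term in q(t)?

L_0(t) = (t + 1)t(t - 1)(t - 2) / [24] = (1/24)t^4 - (1/12)t^3 - (1/24)t^2 + (1/12)t
L_1(t) = (t + 2)t(t - 1)(t - 2) / [-6] = -(1/6)t^4 + (1/6)t^3 + (2/3)t^2 - (2/3)t
L_2(t) = (t + 2)(t + 1)(t - 1)(t - 2) / [4] = (1/4)t^4 - (5/4)t^2 + 1
L_3(t) = (t + 2)(t + 1)t(t - 2) / [-6] = -(1/6)t^4 - (1/6)t^3 + (2/3)t^2 + (2/3)t
L_4(t) = (t + 2)(t + 1)t(t - 1) / [24] = (1/24)t^4 + (1/12)t^3 - (1/24)t^2 - (1/12)t
q(t) = 4·L_0 + 9·L_1 + 7·L_2 + 2·L_3 + (-6)·L_4
Only the constant term is needed; take it from each L_i and combine:
4·(0) + 9·(0) + 7·(1) + 2·(0) + (-6)·(0) = 7

7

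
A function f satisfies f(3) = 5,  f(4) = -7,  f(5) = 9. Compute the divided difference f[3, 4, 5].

f[3,4] = (-7 - 5) / (4 - 3) = -12
f[4,5] = (9 - (-7)) / (5 - 4) = 16
f[3,4,5] = (16 - (-12)) / (5 - 3) = 14

14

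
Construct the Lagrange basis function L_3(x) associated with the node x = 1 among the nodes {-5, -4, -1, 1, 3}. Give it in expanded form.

L_3(x) = -(1/120)x^4 - (7/120)x^3 + (1/120)x^2 + (67/120)x + 1/2

L_3(x) = (x + 5)(x + 4)(x + 1)(x - 3) / [(6)·(5)·(2)·(-2)]
       = (x^4 + 7x^3 - x^2 - 67x - 60) / (-120)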